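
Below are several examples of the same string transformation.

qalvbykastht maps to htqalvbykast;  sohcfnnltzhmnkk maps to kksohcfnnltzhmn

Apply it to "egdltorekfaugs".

gsegdltorekfau

Each output is the input with this applied: move the last 2 characters to the front (rotate right by 2).
"egdltorekfaugs" → "gsegdltorekfau".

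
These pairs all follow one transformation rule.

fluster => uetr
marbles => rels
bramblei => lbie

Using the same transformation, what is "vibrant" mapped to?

The pattern: swap each adjacent pair of characters (1↔2, 3↔4, ...), then keep only the last 4 characters.
For "vibrant", step one produces "ivrbnat"; step two turns that into "bnat".
(Check on "bramblei": → "rbmalbie" → "lbie" ✓)

bnat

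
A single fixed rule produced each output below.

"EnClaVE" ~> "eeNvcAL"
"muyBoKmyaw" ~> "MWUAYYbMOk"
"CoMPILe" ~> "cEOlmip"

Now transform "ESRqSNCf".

Each output is the input with this applied: flip the case of every letter, then take characters alternately from the front and the back (1st, last, 2nd, 2nd-last, ...).
Applying that to "ESRqSNCf" gives "eFscrnQs".

eFscrnQs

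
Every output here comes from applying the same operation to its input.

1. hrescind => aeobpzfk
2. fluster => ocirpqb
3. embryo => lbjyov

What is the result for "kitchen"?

khfqzeb

What's happening: shift every letter 3 places backward in the alphabet (wrapping around), then move the last character to the front.
For "kitchen", step one produces "hfqzebk"; step two turns that into "khfqzeb".
(Check on "embryo": → "bjyovl" → "lbjyov" ✓)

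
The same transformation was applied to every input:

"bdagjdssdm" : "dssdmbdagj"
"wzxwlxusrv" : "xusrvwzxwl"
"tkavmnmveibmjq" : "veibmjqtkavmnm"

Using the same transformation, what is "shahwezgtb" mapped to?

ezgtbshahw

In each case the input is transformed by: swap the front and back halves of the string.
On "shahwezgtb" that produces "ezgtbshahw".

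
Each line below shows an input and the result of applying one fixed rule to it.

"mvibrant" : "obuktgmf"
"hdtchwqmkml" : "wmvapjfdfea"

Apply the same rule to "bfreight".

ykxbzamu

The transformation: shift every letter 7 places backward in the alphabet (wrapping around), then move the first character to the end.
Starting from "bfreight": after the first operation, "uykxbzam"; after the second, "ykxbzamu".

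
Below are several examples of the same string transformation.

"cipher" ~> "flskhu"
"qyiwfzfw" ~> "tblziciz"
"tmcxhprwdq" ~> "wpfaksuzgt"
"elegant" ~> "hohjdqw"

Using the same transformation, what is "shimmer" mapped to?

vklpphu

Each output is the input with this applied: shift every letter 3 places forward in the alphabet (wrapping around).
For "shimmer" the result is "vklpphu".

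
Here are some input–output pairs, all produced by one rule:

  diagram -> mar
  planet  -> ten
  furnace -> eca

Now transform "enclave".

eva

Rule — take characters alternately from the front and the back (1st, last, 2nd, 2nd-last, ...), then keep every other character starting from the second (positions 2nd, 4th, 6th, ...).
Starting from "enclave": after the first operation, "eenvcal"; after the second, "eva".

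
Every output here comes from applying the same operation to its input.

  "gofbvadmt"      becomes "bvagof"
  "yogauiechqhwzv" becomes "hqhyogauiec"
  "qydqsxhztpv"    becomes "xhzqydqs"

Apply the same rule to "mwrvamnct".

vammwr

Each output is the input with this applied: delete the last 3 characters, then move the last 3 characters to the front (rotate right by 3).
Starting from "mwrvamnct": after the first operation, "mwrvam"; after the second, "vammwr".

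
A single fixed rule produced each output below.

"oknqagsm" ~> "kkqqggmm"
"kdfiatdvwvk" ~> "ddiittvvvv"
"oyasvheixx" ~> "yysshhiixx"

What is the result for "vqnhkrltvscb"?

The transformation: keep every other character starting from the second (positions 2nd, 4th, 6th, ...), then double every character.
Applying both steps to "vqnhkrltvscb": "qhrtsb", then "qqhhrrttssbb".

qqhhrrttssbb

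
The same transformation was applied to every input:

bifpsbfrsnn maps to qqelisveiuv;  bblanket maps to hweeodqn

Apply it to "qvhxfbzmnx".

What's happening: shift every letter 3 places forward in the alphabet (wrapping around), then move the last 2 characters to the front (rotate right by 2).
For "qvhxfbzmnx", step one produces "tykaiecpqa"; step two turns that into "qatykaiecp".
(Check on "bifpsbfrsnn": → "elisveiuvqq" → "qqelisveiuv" ✓)

qatykaiecp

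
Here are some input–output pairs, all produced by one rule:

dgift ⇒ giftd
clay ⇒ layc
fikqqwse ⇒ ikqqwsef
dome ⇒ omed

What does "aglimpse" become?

glimpsea

Rule — move the first character to the end.
So "aglimpse" becomes "glimpsea".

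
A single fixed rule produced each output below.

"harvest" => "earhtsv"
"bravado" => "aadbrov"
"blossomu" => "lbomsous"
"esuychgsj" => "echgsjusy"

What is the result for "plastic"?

calispt

What's happening: sort the characters into alphabetical order, then swap each adjacent pair of characters (1↔2, 3↔4, ...).
Starting from "plastic": after the first operation, "acilpst"; after the second, "calispt".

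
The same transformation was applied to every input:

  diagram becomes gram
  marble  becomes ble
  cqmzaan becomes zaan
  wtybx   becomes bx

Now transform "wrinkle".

Each output is the input with this applied: delete the first 3 characters.
Doing the same to "wrinkle": "nkle".

nkle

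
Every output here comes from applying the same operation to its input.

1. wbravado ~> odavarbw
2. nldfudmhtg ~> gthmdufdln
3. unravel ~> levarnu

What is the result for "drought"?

thguord

The transformation: reverse the string.
Applying that to "drought" gives "thguord".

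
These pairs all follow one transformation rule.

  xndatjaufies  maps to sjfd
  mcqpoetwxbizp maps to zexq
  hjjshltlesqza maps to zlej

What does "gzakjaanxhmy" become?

yaxa

The rule is to keep one character in every 3, starting at position 3 (positions 3rd, 6th, 9th, ...), then swap the first and last characters.
Doing the same to "gzakjaanxhmy": "yaxa".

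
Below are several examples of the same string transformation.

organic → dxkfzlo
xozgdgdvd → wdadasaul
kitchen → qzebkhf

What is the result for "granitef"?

What's happening: shift every letter 3 places backward in the alphabet (wrapping around), then move the first 2 characters to the end (rotate left by 2).
Applying both steps to "granitef": "doxkfqbc", then "xkfqbcdo".

xkfqbcdo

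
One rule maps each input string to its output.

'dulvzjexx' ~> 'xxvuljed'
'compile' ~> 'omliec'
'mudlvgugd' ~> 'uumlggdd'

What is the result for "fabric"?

Rule — sort the characters into reverse alphabetical order, then delete the first character.
"fabric" → "rifcba" → "ifcba".
(Check on "compile": → "pomliec" → "omliec" ✓)

ifcba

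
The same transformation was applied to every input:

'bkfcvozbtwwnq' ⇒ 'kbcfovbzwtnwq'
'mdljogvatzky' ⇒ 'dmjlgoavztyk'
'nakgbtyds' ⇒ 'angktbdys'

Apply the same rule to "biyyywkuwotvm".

Rule — swap each adjacent pair of characters (1↔2, 3↔4, ...).
Doing the same to "biyyywkuwotvm": "ibyywyukowvtm".

ibyywyukowvtm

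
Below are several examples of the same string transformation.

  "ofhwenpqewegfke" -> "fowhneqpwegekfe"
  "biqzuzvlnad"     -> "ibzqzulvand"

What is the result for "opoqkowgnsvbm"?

Each output is the input with this applied: swap each adjacent pair of characters (1↔2, 3↔4, ...).
On "opoqkowgnsvbm" that produces "poqookgwsnbvm".

poqookgwsnbvm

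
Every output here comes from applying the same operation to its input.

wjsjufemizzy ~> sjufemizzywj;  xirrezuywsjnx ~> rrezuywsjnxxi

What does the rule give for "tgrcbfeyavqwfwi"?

rcbfeyavqwfwitg

In each case the input is transformed by: move the first 2 characters to the end (rotate left by 2).
On "tgrcbfeyavqwfwi" that produces "rcbfeyavqwfwitg".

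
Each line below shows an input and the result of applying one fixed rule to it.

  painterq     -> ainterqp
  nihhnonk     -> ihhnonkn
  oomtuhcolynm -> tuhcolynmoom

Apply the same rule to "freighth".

reighthf

In each case the input is transformed by: swap the front and back halves of the string, then move the last 3 characters to the front (rotate right by 3).
For "freighth", step one produces "ghthfrei"; step two turns that into "reighthf".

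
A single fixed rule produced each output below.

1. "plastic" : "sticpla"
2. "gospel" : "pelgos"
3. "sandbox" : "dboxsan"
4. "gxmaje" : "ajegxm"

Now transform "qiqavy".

avyqiq

Rule — move the first 3 characters to the end (rotate left by 3).
For "qiqavy" the result is "avyqiq".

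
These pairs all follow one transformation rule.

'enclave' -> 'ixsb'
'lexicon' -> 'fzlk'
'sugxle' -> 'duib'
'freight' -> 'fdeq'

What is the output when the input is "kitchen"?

zebk

Rule — shift every letter 3 places backward in the alphabet (wrapping around), then keep only the last 4 characters.
On "kitchen": the first step gives "hfqzebk", and the second then gives "zebk".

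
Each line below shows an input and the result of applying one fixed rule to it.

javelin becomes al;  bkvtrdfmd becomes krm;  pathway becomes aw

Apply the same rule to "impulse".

Each output is the input with this applied: keep one character in every 3, starting at position 2 (positions 2nd, 5th, 8th, ...).
For "impulse" the result is "ml".

ml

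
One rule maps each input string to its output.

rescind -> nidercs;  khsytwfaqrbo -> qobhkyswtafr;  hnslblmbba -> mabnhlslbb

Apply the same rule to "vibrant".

The pattern: swap each adjacent pair of characters (1↔2, 3↔4, ...), then move the last 3 characters to the front (rotate right by 3).
Working it through for "vibrant": intermediate "ivrbnat", final "nativrb".

nativrb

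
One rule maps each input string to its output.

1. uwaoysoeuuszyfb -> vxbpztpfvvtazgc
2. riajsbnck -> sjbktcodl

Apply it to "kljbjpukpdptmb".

lmkckqvlqequnc

In each case the input is transformed by: shift every letter 1 place forward in the alphabet (wrapping around).
"kljbjpukpdptmb" → "lmkckqvlqequnc".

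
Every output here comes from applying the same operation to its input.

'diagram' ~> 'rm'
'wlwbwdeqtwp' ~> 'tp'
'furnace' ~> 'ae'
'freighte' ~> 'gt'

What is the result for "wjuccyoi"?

co

The rule is to keep every other character starting from the first (positions 1st, 3rd, 5th, ...), then keep only the last 2 characters.
Applying both steps to "wjuccyoi": "wuco", then "co".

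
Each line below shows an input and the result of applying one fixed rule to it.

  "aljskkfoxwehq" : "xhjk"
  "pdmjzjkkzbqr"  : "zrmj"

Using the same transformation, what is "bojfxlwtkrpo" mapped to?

kojl

The pattern: keep one character in every 3, starting at position 3 (positions 3rd, 6th, 9th, ...), then swap the front and back halves of the string.
For "bojfxlwtkrpo", step one produces "jlko"; step two turns that into "kojl".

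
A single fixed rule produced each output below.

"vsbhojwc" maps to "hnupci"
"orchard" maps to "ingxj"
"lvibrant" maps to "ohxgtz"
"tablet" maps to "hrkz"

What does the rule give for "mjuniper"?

atovkx

The pattern: delete the first 2 characters, then shift every letter 6 places forward in the alphabet (wrapping around).
For "mjuniper", step one produces "uniper"; step two turns that into "atovkx".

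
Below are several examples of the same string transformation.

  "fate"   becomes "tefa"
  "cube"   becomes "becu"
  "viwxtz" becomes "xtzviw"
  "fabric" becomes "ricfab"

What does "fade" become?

What's happening: swap the front and back halves of the string.
Applying that to "fade" gives "defa".

defa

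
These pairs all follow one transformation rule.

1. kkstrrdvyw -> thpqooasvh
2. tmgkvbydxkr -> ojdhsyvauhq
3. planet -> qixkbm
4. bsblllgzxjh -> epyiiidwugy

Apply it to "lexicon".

The rule is to shift every letter 3 places backward in the alphabet (wrapping around), then swap the first and last characters.
Applying both steps to "lexicon": "ibufzlk", then "kbufzli".

kbufzli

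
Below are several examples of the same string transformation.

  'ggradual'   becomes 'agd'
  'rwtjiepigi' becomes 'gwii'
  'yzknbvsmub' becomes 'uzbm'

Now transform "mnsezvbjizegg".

The rule is to move the last 2 characters to the front (rotate right by 2), then keep one character in every 3, starting at position 1 (positions 1st, 4th, 7th, ...).
For "mnsezvbjizegg" the result is "gnzje".
(Check on "yzknbvsmub": → "ubyzknbvsm" → "uzbm" ✓)

gnzje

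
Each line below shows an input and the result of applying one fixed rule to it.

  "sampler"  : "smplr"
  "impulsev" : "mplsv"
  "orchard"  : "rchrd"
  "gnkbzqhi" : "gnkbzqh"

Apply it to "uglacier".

glcr

In each case the input is transformed by: remove every vowel.
On "uglacier" that produces "glcr".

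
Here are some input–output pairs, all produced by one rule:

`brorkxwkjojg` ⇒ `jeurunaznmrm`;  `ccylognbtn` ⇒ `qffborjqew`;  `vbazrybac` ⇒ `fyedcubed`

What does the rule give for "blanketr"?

ueodqnhw

In each case the input is transformed by: move the last character to the front, then shift every letter 3 places forward in the alphabet (wrapping around).
Working it through for "blanketr": intermediate "rblanket", final "ueodqnhw".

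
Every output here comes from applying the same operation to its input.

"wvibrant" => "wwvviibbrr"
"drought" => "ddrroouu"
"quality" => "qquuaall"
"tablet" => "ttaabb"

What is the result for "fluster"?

fflluuss

What's happening: delete the last 3 characters, then double every character.
Applying both steps to "fluster": "flus", then "fflluuss".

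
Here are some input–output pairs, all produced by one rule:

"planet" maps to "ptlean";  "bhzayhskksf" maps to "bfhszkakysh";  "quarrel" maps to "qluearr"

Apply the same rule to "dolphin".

Looking at the pairs, the operation is to take characters alternately from the front and the back (1st, last, 2nd, 2nd-last, ...).
So "dolphin" becomes "dnoilhp".

dnoilhp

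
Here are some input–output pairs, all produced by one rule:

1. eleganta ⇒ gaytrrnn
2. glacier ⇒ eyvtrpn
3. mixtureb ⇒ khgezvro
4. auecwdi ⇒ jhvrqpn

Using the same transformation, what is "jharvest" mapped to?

igfewurn

Looking at the pairs, the operation is to sort the characters into reverse alphabetical order, then shift every letter 13 places forward in the alphabet (wrapping around) — i.e. ROT13.
Applying both steps to "jharvest": "vtsrjhea", then "igfewurn".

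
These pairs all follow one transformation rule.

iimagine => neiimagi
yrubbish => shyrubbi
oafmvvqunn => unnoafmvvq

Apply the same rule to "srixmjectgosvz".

What's happening: swap the front and back halves of the string, then move the first 2 characters to the end (rotate left by 2).
Starting from "srixmjectgosvz": after the first operation, "ctgosvzsrixmje"; after the second, "gosvzsrixmject".

gosvzsrixmject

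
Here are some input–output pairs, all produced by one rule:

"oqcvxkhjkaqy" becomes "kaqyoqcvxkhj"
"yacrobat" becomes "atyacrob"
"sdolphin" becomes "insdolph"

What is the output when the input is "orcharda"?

daorchar

In each case the input is transformed by: move the first 2 characters to the end (rotate left by 2), then swap the front and back halves of the string.
Applying both steps to "orcharda": "chardaor", then "daorchar".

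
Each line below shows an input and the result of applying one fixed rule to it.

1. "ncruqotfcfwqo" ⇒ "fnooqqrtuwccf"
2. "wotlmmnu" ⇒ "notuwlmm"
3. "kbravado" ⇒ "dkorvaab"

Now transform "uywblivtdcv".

iltuvvwybcd

What's happening: sort the characters into alphabetical order, then move the first 3 characters to the end (rotate left by 3).
Working it through for "uywblivtdcv": intermediate "bcdiltuvvwy", final "iltuvvwybcd".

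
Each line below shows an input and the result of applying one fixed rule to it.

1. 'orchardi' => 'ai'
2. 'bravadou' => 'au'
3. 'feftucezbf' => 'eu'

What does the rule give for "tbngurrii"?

ui

Rule — keep one character in every 3, starting at position 2 (positions 2nd, 5th, 8th, ...), then keep only the vowels.
Applying that to "tbngurrii" gives "ui".
(Check on "orchardi": → "rai" → "ai" ✓)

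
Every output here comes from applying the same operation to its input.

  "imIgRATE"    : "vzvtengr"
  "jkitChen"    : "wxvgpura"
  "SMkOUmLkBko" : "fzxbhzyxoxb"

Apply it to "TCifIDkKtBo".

The rule is to shift every letter 13 places forward in the alphabet (wrapping around) — i.e. ROT13, then convert every letter to lowercase.
"TCifIDkKtBo" → "GPvsVQxXgOb" → "gpvsvqxxgob".

gpvsvqxxgob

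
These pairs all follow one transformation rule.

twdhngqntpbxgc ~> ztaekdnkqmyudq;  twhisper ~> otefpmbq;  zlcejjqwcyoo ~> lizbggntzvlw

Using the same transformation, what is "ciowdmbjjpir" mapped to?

ofltajyggmfz

What's happening: shift every letter 3 places backward in the alphabet (wrapping around), then swap the first and last characters.
On "ciowdmbjjpir" that produces "ofltajyggmfz".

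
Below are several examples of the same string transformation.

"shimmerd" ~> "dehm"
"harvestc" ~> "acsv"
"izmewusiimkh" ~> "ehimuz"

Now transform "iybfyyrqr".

Looking at the pairs, the operation is to keep every other character starting from the second (positions 2nd, 4th, 6th, ...), then sort the characters into alphabetical order.
Working it through for "iybfyyrqr": intermediate "yfyq", final "fqyy".

fqyy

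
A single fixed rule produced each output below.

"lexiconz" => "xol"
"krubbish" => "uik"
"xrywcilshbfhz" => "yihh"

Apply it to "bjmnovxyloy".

mvlb

In each case the input is transformed by: move the first character to the end, then keep one character in every 3, starting at position 2 (positions 2nd, 5th, 8th, ...).
On "bjmnovxyloy": the first step gives "jmnovxyloyb", and the second then gives "mvlb".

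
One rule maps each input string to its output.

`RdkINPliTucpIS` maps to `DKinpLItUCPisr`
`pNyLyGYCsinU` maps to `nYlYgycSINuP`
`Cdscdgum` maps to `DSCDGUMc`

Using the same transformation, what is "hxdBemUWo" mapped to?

XDbEMuwOH

Looking at the pairs, the operation is to flip the case of every letter, then move the first character to the end.
Starting from "hxdBemUWo": after the first operation, "HXDbEMuwO"; after the second, "XDbEMuwOH".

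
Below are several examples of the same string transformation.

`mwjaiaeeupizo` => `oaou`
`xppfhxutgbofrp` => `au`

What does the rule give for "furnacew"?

ai

The transformation: shift every letter 6 places forward in the alphabet (wrapping around), then keep only the vowels.
So "furnacew" becomes "ai".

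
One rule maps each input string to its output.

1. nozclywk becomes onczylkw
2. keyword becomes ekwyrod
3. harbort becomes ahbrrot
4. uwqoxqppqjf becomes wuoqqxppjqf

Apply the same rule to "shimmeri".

Rule — swap each adjacent pair of characters (1↔2, 3↔4, ...).
Applying that to "shimmeri" gives "hsmiemir".

hsmiemir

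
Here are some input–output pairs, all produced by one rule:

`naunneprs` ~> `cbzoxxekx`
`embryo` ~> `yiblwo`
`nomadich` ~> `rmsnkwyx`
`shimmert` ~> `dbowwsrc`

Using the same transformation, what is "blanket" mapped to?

Rule — reverse the string, then shift every letter 10 places forward in the alphabet (wrapping around).
On "blanket": the first step gives "teknalb", and the second then gives "douxkvl".

douxkvl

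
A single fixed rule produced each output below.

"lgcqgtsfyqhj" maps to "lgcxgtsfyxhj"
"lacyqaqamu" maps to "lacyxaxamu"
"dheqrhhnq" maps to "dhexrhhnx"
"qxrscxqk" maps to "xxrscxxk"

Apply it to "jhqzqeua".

Each output is the input with this applied: replace every "q" with "x".
Doing the same to "jhqzqeua": "jhxzxeua".

jhxzxeua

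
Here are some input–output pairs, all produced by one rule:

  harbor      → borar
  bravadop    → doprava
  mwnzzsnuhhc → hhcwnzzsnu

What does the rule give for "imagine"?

Rule — delete the first character, then move the last 3 characters to the front (rotate right by 3).
On "imagine" that produces "inemag".

inemag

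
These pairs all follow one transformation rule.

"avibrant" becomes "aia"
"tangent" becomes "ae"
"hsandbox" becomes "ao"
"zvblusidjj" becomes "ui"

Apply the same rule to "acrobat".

aoa

The transformation: keep only the vowels.
"acrobat" → "aoa".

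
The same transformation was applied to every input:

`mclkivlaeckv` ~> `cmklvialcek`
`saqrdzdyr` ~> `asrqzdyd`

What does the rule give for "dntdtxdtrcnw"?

The pattern: delete the last character, then swap each adjacent pair of characters (1↔2, 3↔4, ...).
"dntdtxdtrcnw" → "nddtxttdcrn".
(Check on "mclkivlaeckv": → "mclkivlaeck" → "cmklvialcek" ✓)

nddtxttdcrn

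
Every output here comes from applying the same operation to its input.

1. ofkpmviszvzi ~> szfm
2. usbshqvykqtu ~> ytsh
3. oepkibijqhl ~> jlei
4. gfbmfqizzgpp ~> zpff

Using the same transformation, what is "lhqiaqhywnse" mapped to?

ysha

Looking at the pairs, the operation is to keep one character in every 3, starting at position 2 (positions 2nd, 5th, 8th, ...), then move the first 2 characters to the end (rotate left by 2).
So "lhqiaqhywnse" becomes "ysha".
(Check on "usbshqvykqtu": → "shyt" → "ytsh" ✓)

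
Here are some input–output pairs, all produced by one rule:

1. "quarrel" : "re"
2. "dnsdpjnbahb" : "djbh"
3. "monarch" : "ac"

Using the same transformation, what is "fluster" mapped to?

se

The pattern: delete the first 2 characters, then keep every other character starting from the second (positions 2nd, 4th, 6th, ...).
On "fluster" that produces "se".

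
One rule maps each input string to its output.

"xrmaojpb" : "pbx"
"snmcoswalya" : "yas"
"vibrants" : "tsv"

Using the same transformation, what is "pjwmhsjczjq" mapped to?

jqp

The pattern: move the first character to the end, then keep only the last 3 characters.
Starting from "pjwmhsjczjq": after the first operation, "jwmhsjczjqp"; after the second, "jqp".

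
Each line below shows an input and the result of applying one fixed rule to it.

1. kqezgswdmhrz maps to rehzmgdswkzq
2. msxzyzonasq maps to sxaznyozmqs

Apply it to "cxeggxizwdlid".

Looking at the pairs, the operation is to take characters alternately from the front and the back (1st, last, 2nd, 2nd-last, ...), then move the first 3 characters to the end (rotate left by 3).
On "cxeggxizwdlid" that produces "ielgdgwxzicdx".
(Check on "kqezgswdmhrz": → "kzqrehzmgdsw" → "rehzmgdswkzq" ✓)

ielgdgwxzicdx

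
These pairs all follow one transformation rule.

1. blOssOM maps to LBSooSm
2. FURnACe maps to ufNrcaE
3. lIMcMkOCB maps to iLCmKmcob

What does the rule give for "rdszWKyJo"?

DRZSkwjYO

In each case the input is transformed by: swap each adjacent pair of characters (1↔2, 3↔4, ...), then flip the case of every letter.
On "rdszWKyJo": the first step gives "drzsKWJyo", and the second then gives "DRZSkwjYO".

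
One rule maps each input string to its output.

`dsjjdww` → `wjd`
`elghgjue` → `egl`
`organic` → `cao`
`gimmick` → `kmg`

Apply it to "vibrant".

trv

The rule is to reverse the string, then keep one character in every 3, starting at position 1 (positions 1st, 4th, 7th, ...).
Starting from "vibrant": after the first operation, "tnarbiv"; after the second, "trv".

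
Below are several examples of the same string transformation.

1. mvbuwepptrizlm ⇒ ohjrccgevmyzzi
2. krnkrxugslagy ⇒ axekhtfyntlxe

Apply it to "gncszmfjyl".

Each output is the input with this applied: shift every letter 13 places forward in the alphabet (wrapping around) — i.e. ROT13, then move the first 2 characters to the end (rotate left by 2).
On "gncszmfjyl": the first step gives "tapfmzswly", and the second then gives "pfmzswlyta".

pfmzswlyta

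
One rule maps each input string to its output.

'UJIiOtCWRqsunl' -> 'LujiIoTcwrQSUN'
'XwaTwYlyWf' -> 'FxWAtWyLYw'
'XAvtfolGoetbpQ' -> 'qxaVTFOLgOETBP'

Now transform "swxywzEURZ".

zSWXYWZeur

Rule — flip the case of every letter, then move the last character to the front.
On "swxywzEURZ": the first step gives "SWXYWZeurz", and the second then gives "zSWXYWZeur".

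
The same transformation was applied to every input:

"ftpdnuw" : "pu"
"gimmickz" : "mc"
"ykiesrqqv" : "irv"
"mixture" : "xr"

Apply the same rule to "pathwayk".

The pattern: keep one character in every 3, starting at position 3 (positions 3rd, 6th, 9th, ...).
For "pathwayk" the result is "ta".

ta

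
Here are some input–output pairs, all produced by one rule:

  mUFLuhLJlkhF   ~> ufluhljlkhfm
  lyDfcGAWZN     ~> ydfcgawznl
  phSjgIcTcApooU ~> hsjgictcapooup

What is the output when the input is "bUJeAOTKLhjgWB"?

ujeaotklhjgwbb

The pattern: move the first character to the end, then convert every letter to lowercase.
Applying both steps to "bUJeAOTKLhjgWB": "UJeAOTKLhjgWBb", then "ujeaotklhjgwbb".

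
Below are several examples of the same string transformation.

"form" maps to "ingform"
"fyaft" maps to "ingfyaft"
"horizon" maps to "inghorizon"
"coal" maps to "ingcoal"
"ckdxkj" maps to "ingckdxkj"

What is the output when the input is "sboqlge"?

The transformation: prepend "ing".
So "sboqlge" becomes "ingsboqlge".

ingsboqlge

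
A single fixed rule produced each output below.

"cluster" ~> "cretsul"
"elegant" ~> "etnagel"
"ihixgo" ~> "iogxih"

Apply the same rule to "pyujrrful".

The transformation: reverse the string, then move the last character to the front.
"pyujrrful" → "lufrrjuyp" → "plufrrjuy".

plufrrjuy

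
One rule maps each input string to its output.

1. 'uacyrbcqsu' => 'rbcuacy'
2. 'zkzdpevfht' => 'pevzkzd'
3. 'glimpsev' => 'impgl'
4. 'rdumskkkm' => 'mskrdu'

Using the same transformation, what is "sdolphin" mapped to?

olpsd

Each output is the input with this applied: delete the last 3 characters, then move the last 3 characters to the front (rotate right by 3).
Working it through for "sdolphin": intermediate "sdolp", final "olpsd".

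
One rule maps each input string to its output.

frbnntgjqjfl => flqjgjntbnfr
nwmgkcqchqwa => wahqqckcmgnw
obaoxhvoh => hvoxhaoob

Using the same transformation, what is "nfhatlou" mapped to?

outlhanf

The rule is to swap each adjacent pair of characters (1↔2, 3↔4, ...), then reverse the string.
"nfhatlou" → "fnahltuo" → "outlhanf".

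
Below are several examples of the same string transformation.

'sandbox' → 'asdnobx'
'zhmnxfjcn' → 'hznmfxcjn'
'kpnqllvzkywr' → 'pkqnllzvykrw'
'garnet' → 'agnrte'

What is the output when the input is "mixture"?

imtxrue

The transformation: swap each adjacent pair of characters (1↔2, 3↔4, ...).
"mixture" → "imtxrue".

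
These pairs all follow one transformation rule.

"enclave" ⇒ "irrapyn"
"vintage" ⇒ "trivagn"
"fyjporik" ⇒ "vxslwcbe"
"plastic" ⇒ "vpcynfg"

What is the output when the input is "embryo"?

The transformation: shift every letter 13 places forward in the alphabet (wrapping around) — i.e. ROT13, then move the last 2 characters to the front (rotate right by 2).
So "embryo" becomes "lbrzoe".

lbrzoe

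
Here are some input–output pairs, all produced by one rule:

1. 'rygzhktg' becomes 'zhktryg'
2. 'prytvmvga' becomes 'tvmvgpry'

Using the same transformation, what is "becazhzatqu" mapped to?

azhzatqbec

What's happening: delete the last character, then move the first 3 characters to the end (rotate left by 3).
For "becazhzatqu", step one produces "becazhzatq"; step two turns that into "azhzatqbec".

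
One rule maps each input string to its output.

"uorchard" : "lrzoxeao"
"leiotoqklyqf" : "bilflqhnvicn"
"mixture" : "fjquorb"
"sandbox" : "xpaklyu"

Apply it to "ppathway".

mmqxtevx

Looking at the pairs, the operation is to swap each adjacent pair of characters (1↔2, 3↔4, ...), then shift every letter 3 places backward in the alphabet (wrapping around).
For "ppathway", step one produces "pptawhya"; step two turns that into "mmqxtevx".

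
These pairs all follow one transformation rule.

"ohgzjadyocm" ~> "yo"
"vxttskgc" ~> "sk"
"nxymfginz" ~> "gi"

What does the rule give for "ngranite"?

ni

In each case the input is transformed by: delete the last 2 characters, then keep only the last 2 characters.
For "ngranite", step one produces "ngrani"; step two turns that into "ni".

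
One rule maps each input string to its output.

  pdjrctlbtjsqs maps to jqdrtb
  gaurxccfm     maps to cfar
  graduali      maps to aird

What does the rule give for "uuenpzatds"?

tsunz

The pattern: keep every other character starting from the second (positions 2nd, 4th, 6th, ...), then move the last 2 characters to the front (rotate right by 2).
For "uuenpzatds", step one produces "unzts"; step two turns that into "tsunz".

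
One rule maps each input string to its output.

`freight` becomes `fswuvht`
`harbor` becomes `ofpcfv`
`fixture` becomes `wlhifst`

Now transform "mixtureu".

wlhifsia

In each case the input is transformed by: move the first character to the end, then shift every letter 12 places backward in the alphabet (wrapping around).
Starting from "mixtureu": after the first operation, "ixtureum"; after the second, "wlhifsia".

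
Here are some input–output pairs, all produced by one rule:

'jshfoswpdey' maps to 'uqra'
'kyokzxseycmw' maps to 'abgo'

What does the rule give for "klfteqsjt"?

Looking at the pairs, the operation is to keep one character in every 3, starting at position 2 (positions 2nd, 5th, 8th, ...), then shift every letter 2 places forward in the alphabet (wrapping around).
"klfteqsjt" → "lej" → "ngl".

ngl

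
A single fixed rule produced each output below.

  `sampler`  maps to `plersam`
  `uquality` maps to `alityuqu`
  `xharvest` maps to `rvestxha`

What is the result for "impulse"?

ulseimp

The transformation: move the first 3 characters to the end (rotate left by 3).
For "impulse" the result is "ulseimp".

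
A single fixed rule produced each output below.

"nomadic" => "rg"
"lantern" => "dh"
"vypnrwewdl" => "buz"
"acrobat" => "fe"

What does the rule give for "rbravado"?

The rule is to keep one character in every 3, starting at position 2 (positions 2nd, 5th, 8th, ...), then shift every letter 3 places forward in the alphabet (wrapping around).
On "rbravado": the first step gives "bvo", and the second then gives "eyr".

eyr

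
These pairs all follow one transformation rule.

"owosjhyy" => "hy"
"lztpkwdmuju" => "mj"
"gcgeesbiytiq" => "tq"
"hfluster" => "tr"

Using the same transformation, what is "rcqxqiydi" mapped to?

id

In each case the input is transformed by: keep every other character starting from the second (positions 2nd, 4th, 6th, ...), then keep only the last 2 characters.
On "rcqxqiydi" that produces "id".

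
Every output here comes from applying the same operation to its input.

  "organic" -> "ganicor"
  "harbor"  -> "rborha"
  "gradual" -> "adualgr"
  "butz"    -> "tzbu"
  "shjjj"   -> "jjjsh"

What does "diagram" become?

Looking at the pairs, the operation is to move the first 2 characters to the end (rotate left by 2).
Doing the same to "diagram": "agramdi".

agramdi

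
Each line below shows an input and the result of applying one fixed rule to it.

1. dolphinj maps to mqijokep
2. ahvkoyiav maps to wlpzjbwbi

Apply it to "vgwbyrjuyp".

The pattern: shift every letter 1 place forward in the alphabet (wrapping around), then move the first 2 characters to the end (rotate left by 2).
Applying both steps to "vgwbyrjuyp": "whxczskvzq", then "xczskvzqwh".

xczskvzqwh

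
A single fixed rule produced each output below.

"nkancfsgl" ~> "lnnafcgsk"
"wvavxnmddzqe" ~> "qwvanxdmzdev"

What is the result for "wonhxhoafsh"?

Looking at the pairs, the operation is to swap each adjacent pair of characters (1↔2, 3↔4, ...), then swap the first and last characters.
For "wonhxhoafsh", step one produces "owhnhxaosfh"; step two turns that into "hwhnhxaosfo".

hwhnhxaosfo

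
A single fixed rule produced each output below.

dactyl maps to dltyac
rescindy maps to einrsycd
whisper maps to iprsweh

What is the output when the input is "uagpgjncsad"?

cdggjnpsuaa

Rule — sort the characters into alphabetical order, then move the first 2 characters to the end (rotate left by 2).
Working it through for "uagpgjncsad": intermediate "aacdggjnpsu", final "cdggjnpsuaa".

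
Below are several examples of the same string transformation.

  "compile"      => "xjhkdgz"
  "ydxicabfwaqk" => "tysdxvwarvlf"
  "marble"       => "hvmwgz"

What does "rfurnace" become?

mapmivxz

The pattern: shift every letter 5 places backward in the alphabet (wrapping around).
So "rfurnace" becomes "mapmivxz".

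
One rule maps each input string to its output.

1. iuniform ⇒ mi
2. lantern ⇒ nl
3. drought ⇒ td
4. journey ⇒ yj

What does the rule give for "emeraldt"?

te

The transformation: move the last character to the front, then keep only the first 2 characters.
On "emeraldt": the first step gives "temerald", and the second then gives "te".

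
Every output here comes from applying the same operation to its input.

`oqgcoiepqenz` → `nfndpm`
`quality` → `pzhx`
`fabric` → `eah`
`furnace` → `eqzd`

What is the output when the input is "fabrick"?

eahj

Rule — keep every other character starting from the first (positions 1st, 3rd, 5th, ...), then shift every letter 1 place backward in the alphabet (wrapping around).
For "fabrick", step one produces "fbik"; step two turns that into "eahj".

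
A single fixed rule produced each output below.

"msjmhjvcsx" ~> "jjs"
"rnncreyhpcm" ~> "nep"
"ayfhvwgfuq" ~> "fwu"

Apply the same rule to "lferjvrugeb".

Looking at the pairs, the operation is to keep one character in every 3, starting at position 3 (positions 3rd, 6th, 9th, ...).
For "lferjvrugeb" the result is "evg".

evg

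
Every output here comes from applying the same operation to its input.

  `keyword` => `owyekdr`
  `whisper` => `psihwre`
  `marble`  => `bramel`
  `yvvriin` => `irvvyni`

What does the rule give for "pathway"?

whtapya

Each output is the input with this applied: reverse the string, then move the first 2 characters to the end (rotate left by 2).
For "pathway" the result is "whtapya".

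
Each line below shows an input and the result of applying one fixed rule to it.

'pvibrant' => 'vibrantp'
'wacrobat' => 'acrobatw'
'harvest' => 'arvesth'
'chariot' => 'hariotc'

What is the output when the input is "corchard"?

Looking at the pairs, the operation is to move the first character to the end.
So "corchard" becomes "orchardc".

orchardc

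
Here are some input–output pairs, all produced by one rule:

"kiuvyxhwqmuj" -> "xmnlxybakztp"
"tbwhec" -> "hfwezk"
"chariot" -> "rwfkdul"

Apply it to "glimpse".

vhjolps

Looking at the pairs, the operation is to shift every letter 3 places forward in the alphabet (wrapping around), then move the last 2 characters to the front (rotate right by 2).
On "glimpse" that produces "vhjolps".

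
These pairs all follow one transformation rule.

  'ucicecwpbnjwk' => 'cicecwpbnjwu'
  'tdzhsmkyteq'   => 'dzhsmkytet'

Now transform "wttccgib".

ttccgiw

In each case the input is transformed by: delete the last character, then move the first character to the end.
Applying both steps to "wttccgib": "wttccgi", then "ttccgiw".
(Check on "ucicecwpbnjwk": → "ucicecwpbnjw" → "cicecwpbnjwu" ✓)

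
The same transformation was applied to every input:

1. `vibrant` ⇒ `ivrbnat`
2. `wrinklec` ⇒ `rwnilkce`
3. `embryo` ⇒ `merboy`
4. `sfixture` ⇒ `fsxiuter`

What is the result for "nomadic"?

The pattern: swap each adjacent pair of characters (1↔2, 3↔4, ...).
Doing the same to "nomadic": "onamidc".

onamidc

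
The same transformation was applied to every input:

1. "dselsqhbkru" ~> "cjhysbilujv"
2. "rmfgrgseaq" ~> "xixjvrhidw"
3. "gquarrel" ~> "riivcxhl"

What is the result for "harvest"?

mvjkyri

The pattern: shift every letter 9 places backward in the alphabet (wrapping around), then move the first 3 characters to the end (rotate left by 3).
Working it through for "harvest": intermediate "yrimvjk", final "mvjkyri".
(Check on "gquarrel": → "xhlriivc" → "riivcxhl" ✓)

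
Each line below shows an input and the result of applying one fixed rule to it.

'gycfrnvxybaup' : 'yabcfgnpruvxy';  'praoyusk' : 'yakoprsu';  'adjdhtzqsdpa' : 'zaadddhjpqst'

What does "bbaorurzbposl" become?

zabbblooprrsu

The transformation: sort the characters into alphabetical order, then move the last character to the front.
Applying both steps to "bbaorurzbposl": "abbblooprrsuz", then "zabbblooprrsu".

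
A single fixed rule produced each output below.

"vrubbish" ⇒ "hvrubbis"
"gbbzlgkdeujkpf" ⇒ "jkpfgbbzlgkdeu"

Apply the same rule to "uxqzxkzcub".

ubuxqzxkzc

What's happening: move the first 3 characters to the end (rotate left by 3), then swap the front and back halves of the string.
On "uxqzxkzcub" that produces "ubuxqzxkzc".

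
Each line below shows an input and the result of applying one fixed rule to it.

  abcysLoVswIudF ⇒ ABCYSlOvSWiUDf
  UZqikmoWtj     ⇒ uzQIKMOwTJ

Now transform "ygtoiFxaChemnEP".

The transformation: flip the case of every letter.
"ygtoiFxaChemnEP" → "YGTOIfXAcHEMNep".

YGTOIfXAcHEMNep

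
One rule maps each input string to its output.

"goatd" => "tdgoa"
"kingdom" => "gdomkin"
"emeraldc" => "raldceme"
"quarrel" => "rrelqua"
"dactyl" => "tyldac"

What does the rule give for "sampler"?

plersam

What's happening: move the first 3 characters to the end (rotate left by 3).
Doing the same to "sampler": "plersam".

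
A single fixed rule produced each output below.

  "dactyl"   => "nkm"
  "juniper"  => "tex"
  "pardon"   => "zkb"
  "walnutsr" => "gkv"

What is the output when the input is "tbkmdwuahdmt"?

What's happening: shift every letter 10 places forward in the alphabet (wrapping around), then keep only the first 3 characters.
Working it through for "tbkmdwuahdmt": intermediate "dluwngekrnwd", final "dlu".

dlu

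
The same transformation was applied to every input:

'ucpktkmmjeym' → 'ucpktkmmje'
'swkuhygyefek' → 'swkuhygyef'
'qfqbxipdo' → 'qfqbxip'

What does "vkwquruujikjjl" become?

vkwquruujikj

In each case the input is transformed by: delete the last 2 characters.
So "vkwquruujikjjl" becomes "vkwquruujikj".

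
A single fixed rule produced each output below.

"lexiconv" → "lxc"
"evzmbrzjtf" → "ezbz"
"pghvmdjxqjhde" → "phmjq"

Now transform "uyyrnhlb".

The rule is to delete the last 3 characters, then keep every other character starting from the first (positions 1st, 3rd, 5th, ...).
Applying that to "uyyrnhlb" gives "uyn".

uyn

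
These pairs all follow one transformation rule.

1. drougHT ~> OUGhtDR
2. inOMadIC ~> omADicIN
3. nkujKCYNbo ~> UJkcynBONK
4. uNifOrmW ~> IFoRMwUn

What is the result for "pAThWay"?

tHwAYPa

Looking at the pairs, the operation is to move the first 2 characters to the end (rotate left by 2), then flip the case of every letter.
On "pAThWay" that produces "tHwAYPa".
(Check on "inOMadIC": → "OMadICin" → "omADicIN" ✓)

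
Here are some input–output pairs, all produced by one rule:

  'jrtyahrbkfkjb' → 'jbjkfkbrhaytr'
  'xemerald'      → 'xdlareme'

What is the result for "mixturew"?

mwerutxi

The transformation: move the first character to the end, then reverse the string.
Applying both steps to "mixturew": "ixturewm", then "mwerutxi".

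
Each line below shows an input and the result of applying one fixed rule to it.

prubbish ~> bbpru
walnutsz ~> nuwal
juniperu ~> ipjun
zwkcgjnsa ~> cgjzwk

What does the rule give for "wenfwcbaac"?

fwcbwen

What's happening: delete the last 3 characters, then move the first 3 characters to the end (rotate left by 3).
On "wenfwcbaac": the first step gives "wenfwcb", and the second then gives "fwcbwen".
(Check on "walnutsz": → "walnu" → "nuwal" ✓)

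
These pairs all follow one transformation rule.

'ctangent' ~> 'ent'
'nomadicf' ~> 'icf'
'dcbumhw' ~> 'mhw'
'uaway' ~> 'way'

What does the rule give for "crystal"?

In each case the input is transformed by: keep only the last 3 characters.
"crystal" → "tal".

tal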